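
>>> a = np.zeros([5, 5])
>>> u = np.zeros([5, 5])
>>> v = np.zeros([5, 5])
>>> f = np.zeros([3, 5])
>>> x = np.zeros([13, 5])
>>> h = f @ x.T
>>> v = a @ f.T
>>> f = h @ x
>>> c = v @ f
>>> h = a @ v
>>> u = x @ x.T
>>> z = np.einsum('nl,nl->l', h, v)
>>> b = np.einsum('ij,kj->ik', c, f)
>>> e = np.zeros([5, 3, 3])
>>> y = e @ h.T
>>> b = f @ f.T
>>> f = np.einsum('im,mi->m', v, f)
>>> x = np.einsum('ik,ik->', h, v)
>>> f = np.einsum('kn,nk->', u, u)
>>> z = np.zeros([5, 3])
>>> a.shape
(5, 5)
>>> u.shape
(13, 13)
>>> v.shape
(5, 3)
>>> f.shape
()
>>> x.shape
()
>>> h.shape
(5, 3)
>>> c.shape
(5, 5)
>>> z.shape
(5, 3)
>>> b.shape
(3, 3)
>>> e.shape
(5, 3, 3)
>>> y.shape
(5, 3, 5)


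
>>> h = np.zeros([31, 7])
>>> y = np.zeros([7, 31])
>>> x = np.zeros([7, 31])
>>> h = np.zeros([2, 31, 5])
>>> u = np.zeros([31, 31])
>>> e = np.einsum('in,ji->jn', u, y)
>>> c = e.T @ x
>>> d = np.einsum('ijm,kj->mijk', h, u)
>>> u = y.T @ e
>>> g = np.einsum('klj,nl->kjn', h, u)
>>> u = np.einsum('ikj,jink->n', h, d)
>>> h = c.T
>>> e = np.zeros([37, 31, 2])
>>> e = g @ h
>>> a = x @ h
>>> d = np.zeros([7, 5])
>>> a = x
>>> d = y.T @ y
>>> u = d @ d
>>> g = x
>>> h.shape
(31, 31)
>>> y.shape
(7, 31)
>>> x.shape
(7, 31)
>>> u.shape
(31, 31)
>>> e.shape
(2, 5, 31)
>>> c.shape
(31, 31)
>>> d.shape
(31, 31)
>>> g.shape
(7, 31)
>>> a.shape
(7, 31)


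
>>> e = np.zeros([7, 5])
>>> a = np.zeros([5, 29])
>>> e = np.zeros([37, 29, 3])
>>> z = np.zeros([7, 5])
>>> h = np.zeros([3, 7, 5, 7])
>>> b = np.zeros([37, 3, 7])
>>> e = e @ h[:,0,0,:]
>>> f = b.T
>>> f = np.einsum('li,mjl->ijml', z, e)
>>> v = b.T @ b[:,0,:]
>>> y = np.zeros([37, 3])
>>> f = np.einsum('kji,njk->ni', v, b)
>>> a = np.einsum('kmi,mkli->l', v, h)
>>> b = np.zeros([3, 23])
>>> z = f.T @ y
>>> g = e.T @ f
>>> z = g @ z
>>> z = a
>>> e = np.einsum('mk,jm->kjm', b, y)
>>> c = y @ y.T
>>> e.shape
(23, 37, 3)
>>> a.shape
(5,)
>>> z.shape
(5,)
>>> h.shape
(3, 7, 5, 7)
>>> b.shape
(3, 23)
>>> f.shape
(37, 7)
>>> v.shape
(7, 3, 7)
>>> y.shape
(37, 3)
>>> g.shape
(7, 29, 7)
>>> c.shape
(37, 37)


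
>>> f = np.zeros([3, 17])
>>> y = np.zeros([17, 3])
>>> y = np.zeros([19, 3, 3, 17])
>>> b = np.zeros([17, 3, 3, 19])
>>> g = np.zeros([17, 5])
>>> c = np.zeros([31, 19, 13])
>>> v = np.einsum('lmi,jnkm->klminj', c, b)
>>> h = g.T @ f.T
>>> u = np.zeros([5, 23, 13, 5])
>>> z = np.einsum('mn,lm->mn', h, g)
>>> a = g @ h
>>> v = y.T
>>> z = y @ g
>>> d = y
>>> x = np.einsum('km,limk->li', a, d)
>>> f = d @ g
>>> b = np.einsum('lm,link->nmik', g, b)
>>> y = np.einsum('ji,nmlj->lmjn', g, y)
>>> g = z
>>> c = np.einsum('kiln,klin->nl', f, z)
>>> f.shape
(19, 3, 3, 5)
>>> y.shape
(3, 3, 17, 19)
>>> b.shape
(3, 5, 3, 19)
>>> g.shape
(19, 3, 3, 5)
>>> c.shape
(5, 3)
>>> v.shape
(17, 3, 3, 19)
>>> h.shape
(5, 3)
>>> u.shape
(5, 23, 13, 5)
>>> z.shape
(19, 3, 3, 5)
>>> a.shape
(17, 3)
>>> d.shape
(19, 3, 3, 17)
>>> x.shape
(19, 3)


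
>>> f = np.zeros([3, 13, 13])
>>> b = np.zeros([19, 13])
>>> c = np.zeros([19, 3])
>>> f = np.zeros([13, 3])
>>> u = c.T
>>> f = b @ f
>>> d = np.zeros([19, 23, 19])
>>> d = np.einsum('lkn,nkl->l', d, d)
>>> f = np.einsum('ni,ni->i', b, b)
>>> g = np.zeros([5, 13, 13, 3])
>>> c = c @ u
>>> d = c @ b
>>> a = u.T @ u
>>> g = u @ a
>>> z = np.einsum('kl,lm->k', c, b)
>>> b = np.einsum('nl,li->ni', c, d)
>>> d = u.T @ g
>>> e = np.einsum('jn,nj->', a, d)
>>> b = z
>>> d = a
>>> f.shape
(13,)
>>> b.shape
(19,)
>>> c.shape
(19, 19)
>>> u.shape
(3, 19)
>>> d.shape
(19, 19)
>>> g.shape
(3, 19)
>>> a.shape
(19, 19)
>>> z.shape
(19,)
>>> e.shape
()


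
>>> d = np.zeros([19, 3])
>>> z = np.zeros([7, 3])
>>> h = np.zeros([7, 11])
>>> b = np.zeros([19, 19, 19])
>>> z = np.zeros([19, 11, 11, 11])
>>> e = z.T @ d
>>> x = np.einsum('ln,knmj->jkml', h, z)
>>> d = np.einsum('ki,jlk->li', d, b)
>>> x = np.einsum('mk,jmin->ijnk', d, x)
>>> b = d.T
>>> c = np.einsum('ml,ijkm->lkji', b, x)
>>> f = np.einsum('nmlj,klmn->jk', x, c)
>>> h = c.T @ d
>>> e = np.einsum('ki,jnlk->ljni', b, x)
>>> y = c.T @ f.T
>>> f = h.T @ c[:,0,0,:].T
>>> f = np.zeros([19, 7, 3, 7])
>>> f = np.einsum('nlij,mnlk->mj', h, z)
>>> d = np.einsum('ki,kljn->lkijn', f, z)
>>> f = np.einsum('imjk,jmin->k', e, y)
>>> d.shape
(11, 19, 3, 11, 11)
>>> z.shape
(19, 11, 11, 11)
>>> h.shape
(11, 11, 7, 3)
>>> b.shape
(3, 19)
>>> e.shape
(7, 11, 11, 19)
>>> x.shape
(11, 11, 7, 3)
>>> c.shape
(19, 7, 11, 11)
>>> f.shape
(19,)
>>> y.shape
(11, 11, 7, 3)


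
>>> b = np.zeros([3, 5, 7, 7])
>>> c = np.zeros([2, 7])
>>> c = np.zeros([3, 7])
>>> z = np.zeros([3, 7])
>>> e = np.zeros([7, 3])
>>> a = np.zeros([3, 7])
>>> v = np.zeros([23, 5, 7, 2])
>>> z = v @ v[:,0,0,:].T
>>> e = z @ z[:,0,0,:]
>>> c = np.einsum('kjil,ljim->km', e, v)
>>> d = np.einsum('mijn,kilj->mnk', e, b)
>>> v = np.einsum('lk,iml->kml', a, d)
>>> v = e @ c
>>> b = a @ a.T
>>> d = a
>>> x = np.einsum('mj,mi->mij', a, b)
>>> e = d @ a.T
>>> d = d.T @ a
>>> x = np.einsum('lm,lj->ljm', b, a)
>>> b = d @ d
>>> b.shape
(7, 7)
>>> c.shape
(23, 2)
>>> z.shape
(23, 5, 7, 23)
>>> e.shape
(3, 3)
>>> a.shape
(3, 7)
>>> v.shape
(23, 5, 7, 2)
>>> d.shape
(7, 7)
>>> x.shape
(3, 7, 3)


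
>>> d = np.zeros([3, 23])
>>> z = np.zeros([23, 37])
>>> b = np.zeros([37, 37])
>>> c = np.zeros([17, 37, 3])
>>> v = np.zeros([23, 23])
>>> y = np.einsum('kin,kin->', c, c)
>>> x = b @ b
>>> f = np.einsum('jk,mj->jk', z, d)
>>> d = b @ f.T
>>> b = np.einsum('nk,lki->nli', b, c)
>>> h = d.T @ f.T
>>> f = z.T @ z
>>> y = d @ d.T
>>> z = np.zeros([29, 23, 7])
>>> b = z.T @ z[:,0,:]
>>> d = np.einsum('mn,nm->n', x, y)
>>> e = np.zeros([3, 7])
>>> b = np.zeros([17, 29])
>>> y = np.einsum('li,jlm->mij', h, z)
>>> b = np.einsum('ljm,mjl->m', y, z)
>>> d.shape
(37,)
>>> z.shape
(29, 23, 7)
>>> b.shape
(29,)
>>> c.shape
(17, 37, 3)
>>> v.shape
(23, 23)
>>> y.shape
(7, 23, 29)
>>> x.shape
(37, 37)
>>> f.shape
(37, 37)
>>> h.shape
(23, 23)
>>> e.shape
(3, 7)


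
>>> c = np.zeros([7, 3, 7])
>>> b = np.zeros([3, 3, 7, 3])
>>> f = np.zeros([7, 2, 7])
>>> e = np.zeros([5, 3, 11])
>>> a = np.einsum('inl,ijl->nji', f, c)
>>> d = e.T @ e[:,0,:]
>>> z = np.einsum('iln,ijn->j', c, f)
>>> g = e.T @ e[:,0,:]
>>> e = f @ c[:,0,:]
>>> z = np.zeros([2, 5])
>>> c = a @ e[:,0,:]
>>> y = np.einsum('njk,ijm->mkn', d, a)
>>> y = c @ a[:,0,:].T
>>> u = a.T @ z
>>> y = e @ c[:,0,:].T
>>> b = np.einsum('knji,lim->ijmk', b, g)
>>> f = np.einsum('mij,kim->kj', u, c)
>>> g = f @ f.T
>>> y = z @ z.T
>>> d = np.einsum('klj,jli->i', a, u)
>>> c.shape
(2, 3, 7)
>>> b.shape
(3, 7, 11, 3)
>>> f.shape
(2, 5)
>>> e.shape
(7, 2, 7)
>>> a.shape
(2, 3, 7)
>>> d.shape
(5,)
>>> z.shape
(2, 5)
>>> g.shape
(2, 2)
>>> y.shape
(2, 2)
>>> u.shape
(7, 3, 5)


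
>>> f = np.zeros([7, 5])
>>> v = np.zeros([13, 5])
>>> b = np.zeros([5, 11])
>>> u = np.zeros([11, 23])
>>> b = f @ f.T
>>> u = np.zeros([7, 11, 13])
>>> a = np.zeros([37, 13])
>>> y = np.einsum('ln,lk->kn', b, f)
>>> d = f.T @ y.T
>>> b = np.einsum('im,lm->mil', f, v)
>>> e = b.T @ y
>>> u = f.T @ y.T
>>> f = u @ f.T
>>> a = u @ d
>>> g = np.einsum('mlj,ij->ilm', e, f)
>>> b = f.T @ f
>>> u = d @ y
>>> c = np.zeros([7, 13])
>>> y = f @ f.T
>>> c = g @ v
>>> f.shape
(5, 7)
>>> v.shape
(13, 5)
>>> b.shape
(7, 7)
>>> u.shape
(5, 7)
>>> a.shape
(5, 5)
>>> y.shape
(5, 5)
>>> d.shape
(5, 5)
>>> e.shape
(13, 7, 7)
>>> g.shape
(5, 7, 13)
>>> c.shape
(5, 7, 5)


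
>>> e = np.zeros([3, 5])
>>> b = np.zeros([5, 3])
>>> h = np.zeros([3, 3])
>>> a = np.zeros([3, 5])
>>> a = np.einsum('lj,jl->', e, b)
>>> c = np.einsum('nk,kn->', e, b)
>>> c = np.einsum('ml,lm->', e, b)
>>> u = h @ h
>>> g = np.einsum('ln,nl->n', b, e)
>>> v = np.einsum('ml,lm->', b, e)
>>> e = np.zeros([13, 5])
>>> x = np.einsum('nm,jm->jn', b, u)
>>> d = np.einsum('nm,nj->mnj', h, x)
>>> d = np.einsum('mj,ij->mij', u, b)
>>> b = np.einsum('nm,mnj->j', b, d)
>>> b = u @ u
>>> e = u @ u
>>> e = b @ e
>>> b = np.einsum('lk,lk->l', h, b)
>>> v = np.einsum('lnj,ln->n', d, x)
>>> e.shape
(3, 3)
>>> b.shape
(3,)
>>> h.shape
(3, 3)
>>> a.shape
()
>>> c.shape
()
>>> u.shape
(3, 3)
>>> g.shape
(3,)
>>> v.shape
(5,)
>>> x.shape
(3, 5)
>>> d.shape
(3, 5, 3)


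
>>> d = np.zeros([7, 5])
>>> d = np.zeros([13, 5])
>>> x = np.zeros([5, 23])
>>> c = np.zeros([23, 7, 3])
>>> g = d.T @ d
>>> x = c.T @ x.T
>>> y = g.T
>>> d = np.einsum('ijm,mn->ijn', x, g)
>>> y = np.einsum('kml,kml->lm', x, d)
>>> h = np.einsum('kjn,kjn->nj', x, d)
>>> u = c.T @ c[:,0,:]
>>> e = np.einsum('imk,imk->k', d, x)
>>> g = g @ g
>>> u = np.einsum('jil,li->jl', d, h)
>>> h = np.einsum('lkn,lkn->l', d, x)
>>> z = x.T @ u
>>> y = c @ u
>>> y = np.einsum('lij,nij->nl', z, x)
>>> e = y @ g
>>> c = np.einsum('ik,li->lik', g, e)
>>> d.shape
(3, 7, 5)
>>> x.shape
(3, 7, 5)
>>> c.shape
(3, 5, 5)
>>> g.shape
(5, 5)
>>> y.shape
(3, 5)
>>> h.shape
(3,)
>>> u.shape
(3, 5)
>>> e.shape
(3, 5)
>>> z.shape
(5, 7, 5)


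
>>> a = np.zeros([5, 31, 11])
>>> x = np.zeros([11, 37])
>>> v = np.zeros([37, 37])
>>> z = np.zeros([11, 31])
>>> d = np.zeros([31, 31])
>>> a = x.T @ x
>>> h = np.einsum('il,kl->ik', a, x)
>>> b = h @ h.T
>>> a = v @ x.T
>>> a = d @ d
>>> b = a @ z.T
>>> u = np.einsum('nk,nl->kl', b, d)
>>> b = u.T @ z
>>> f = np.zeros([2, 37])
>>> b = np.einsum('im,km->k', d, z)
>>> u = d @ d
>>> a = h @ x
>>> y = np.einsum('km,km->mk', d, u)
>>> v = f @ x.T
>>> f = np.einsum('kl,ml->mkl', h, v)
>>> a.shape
(37, 37)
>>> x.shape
(11, 37)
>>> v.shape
(2, 11)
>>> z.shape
(11, 31)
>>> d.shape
(31, 31)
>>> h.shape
(37, 11)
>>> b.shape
(11,)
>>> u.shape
(31, 31)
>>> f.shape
(2, 37, 11)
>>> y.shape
(31, 31)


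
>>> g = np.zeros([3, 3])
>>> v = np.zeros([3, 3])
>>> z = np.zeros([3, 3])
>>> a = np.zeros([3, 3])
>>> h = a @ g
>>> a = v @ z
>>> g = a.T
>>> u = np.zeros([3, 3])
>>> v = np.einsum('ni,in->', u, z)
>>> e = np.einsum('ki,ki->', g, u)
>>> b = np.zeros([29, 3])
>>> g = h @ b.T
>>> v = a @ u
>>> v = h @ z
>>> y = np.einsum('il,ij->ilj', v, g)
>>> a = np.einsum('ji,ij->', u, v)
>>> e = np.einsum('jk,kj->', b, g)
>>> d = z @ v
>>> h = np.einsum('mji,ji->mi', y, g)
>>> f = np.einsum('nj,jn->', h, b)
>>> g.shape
(3, 29)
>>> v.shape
(3, 3)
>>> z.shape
(3, 3)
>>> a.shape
()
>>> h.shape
(3, 29)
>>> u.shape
(3, 3)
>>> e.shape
()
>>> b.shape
(29, 3)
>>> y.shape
(3, 3, 29)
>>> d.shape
(3, 3)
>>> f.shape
()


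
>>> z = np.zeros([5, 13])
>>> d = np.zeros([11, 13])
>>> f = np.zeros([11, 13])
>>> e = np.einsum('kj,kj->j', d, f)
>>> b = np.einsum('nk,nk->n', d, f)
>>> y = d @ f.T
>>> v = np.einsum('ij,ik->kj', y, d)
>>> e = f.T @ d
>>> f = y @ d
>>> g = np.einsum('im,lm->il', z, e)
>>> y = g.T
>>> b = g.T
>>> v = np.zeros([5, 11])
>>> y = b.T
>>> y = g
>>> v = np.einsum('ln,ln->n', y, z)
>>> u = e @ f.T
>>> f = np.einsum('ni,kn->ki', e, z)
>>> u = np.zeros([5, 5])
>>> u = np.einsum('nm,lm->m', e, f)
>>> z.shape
(5, 13)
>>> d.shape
(11, 13)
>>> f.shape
(5, 13)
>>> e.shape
(13, 13)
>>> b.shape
(13, 5)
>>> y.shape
(5, 13)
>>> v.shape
(13,)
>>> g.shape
(5, 13)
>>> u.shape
(13,)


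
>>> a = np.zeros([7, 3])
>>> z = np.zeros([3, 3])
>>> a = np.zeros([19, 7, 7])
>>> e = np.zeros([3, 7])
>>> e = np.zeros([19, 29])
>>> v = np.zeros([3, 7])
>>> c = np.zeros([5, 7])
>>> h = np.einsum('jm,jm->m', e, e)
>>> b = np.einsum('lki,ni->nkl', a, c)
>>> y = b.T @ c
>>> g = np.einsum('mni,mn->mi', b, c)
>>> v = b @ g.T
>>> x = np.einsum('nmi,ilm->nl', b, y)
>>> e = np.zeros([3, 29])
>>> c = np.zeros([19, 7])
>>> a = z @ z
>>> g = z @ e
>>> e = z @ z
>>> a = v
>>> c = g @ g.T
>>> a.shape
(5, 7, 5)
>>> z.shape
(3, 3)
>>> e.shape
(3, 3)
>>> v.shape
(5, 7, 5)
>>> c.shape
(3, 3)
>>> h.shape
(29,)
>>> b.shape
(5, 7, 19)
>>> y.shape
(19, 7, 7)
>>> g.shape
(3, 29)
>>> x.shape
(5, 7)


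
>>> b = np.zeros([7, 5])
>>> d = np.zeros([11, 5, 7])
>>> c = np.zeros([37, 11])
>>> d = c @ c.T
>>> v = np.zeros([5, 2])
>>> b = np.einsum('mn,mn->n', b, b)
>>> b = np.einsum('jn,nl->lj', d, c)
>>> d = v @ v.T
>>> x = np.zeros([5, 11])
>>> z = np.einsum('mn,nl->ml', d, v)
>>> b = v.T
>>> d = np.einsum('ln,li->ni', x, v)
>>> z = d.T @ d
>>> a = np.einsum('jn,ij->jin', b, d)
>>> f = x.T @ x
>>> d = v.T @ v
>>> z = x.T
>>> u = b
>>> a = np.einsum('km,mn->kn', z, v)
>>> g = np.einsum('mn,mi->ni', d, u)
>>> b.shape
(2, 5)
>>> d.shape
(2, 2)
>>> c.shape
(37, 11)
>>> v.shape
(5, 2)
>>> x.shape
(5, 11)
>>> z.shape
(11, 5)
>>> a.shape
(11, 2)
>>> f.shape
(11, 11)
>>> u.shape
(2, 5)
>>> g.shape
(2, 5)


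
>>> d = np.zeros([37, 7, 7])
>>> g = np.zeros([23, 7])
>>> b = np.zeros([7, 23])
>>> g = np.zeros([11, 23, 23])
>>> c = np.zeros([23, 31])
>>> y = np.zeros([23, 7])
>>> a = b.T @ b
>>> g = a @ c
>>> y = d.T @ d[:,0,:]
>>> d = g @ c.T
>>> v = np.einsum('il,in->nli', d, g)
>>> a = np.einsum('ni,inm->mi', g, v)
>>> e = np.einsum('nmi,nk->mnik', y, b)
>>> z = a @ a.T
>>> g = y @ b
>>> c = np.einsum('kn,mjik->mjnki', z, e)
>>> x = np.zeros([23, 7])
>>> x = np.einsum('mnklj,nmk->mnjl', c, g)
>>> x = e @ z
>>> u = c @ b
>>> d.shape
(23, 23)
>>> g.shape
(7, 7, 23)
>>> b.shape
(7, 23)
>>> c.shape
(7, 7, 23, 23, 7)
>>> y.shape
(7, 7, 7)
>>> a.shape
(23, 31)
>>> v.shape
(31, 23, 23)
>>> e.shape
(7, 7, 7, 23)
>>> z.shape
(23, 23)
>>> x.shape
(7, 7, 7, 23)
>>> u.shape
(7, 7, 23, 23, 23)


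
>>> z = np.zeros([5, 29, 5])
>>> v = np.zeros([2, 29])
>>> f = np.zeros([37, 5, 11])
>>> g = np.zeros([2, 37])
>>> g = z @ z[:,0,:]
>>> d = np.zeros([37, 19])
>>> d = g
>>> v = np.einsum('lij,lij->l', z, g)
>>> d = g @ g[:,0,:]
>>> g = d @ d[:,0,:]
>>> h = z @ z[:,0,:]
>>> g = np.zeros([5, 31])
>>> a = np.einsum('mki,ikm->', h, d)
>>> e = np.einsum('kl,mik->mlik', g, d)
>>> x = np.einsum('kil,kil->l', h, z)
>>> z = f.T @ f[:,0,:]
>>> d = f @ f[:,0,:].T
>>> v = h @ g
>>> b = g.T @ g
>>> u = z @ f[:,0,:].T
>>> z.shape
(11, 5, 11)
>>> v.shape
(5, 29, 31)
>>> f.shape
(37, 5, 11)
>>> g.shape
(5, 31)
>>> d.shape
(37, 5, 37)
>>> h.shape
(5, 29, 5)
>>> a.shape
()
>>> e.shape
(5, 31, 29, 5)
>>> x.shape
(5,)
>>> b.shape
(31, 31)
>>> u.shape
(11, 5, 37)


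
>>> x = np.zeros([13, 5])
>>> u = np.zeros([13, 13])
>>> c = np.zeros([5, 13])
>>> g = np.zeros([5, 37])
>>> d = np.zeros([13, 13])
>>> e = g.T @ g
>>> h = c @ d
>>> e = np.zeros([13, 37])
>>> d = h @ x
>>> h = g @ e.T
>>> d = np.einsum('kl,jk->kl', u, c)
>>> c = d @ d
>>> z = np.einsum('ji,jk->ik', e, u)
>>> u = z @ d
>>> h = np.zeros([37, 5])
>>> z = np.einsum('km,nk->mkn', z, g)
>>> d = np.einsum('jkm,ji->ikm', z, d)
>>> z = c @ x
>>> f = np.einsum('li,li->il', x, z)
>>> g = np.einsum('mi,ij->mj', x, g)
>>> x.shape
(13, 5)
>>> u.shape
(37, 13)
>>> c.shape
(13, 13)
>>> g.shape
(13, 37)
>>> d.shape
(13, 37, 5)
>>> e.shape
(13, 37)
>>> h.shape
(37, 5)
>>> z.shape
(13, 5)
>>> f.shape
(5, 13)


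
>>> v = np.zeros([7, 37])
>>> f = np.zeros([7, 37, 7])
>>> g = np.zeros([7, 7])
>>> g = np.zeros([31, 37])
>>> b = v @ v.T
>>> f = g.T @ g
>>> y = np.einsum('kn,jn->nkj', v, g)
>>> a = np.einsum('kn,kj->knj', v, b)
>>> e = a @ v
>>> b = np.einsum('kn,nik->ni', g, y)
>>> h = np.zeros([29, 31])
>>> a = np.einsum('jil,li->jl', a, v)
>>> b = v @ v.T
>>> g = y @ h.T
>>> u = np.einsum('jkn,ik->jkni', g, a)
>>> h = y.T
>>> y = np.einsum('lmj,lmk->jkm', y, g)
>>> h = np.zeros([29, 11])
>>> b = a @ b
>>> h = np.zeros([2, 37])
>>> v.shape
(7, 37)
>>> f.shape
(37, 37)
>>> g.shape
(37, 7, 29)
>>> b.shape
(7, 7)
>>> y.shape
(31, 29, 7)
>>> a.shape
(7, 7)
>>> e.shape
(7, 37, 37)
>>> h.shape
(2, 37)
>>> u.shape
(37, 7, 29, 7)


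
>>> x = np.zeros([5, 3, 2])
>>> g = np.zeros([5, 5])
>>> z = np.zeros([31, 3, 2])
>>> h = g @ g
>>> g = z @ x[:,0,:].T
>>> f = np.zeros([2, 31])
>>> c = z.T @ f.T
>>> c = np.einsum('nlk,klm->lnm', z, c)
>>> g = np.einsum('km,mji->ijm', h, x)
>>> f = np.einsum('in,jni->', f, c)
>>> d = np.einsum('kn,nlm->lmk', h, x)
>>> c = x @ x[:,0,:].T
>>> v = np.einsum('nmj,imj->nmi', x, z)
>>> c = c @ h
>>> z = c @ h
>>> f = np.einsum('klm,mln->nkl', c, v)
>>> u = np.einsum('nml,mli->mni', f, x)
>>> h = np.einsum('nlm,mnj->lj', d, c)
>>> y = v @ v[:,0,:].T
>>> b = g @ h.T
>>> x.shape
(5, 3, 2)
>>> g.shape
(2, 3, 5)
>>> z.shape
(5, 3, 5)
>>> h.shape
(2, 5)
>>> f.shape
(31, 5, 3)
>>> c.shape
(5, 3, 5)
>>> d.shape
(3, 2, 5)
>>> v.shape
(5, 3, 31)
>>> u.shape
(5, 31, 2)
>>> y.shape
(5, 3, 5)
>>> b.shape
(2, 3, 2)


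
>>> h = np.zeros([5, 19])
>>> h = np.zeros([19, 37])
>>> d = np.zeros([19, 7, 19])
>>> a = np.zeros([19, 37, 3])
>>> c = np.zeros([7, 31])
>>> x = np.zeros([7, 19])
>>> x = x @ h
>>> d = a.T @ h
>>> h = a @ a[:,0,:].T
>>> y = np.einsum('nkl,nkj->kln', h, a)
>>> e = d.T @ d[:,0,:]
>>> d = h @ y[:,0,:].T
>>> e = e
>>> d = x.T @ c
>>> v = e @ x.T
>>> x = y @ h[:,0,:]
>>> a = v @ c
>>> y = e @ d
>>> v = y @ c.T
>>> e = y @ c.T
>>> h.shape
(19, 37, 19)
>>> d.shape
(37, 31)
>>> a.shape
(37, 37, 31)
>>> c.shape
(7, 31)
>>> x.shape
(37, 19, 19)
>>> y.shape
(37, 37, 31)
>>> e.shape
(37, 37, 7)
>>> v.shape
(37, 37, 7)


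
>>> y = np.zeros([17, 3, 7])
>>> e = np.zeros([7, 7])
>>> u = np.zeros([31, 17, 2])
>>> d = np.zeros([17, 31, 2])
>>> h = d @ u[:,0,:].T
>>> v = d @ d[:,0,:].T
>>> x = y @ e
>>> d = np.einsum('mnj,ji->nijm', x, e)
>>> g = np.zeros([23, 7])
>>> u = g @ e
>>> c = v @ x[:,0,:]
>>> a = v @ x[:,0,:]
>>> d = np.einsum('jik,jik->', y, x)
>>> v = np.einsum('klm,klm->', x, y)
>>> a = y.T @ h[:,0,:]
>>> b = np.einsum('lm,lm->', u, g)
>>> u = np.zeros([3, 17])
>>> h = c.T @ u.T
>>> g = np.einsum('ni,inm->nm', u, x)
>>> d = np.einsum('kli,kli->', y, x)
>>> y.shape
(17, 3, 7)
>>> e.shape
(7, 7)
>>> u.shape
(3, 17)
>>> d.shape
()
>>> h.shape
(7, 31, 3)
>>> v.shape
()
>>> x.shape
(17, 3, 7)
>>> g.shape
(3, 7)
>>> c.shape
(17, 31, 7)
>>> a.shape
(7, 3, 31)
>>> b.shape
()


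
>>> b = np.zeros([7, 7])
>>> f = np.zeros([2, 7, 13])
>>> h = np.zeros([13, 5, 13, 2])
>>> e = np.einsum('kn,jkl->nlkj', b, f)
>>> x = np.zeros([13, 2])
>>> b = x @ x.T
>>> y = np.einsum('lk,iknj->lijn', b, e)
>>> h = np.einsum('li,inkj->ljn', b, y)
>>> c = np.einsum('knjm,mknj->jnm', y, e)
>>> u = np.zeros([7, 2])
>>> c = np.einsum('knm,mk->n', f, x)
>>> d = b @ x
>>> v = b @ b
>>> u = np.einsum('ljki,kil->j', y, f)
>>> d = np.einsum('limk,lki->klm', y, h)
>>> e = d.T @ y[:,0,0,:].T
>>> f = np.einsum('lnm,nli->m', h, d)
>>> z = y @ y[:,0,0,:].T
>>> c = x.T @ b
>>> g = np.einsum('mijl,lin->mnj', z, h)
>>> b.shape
(13, 13)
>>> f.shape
(7,)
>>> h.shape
(13, 7, 7)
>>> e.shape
(2, 13, 13)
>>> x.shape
(13, 2)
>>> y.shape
(13, 7, 2, 7)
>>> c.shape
(2, 13)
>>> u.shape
(7,)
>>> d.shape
(7, 13, 2)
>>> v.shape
(13, 13)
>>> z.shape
(13, 7, 2, 13)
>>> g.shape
(13, 7, 2)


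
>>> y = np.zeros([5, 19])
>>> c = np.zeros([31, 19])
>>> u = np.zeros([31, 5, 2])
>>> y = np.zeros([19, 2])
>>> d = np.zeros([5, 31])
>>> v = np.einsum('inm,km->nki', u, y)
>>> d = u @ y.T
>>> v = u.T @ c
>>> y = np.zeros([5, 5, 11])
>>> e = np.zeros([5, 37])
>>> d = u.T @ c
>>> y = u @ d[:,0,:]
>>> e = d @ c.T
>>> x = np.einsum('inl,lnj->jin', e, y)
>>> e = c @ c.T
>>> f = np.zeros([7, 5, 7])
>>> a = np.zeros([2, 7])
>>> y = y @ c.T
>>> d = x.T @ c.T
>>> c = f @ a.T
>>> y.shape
(31, 5, 31)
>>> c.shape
(7, 5, 2)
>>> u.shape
(31, 5, 2)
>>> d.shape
(5, 2, 31)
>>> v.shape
(2, 5, 19)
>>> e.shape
(31, 31)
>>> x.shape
(19, 2, 5)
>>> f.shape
(7, 5, 7)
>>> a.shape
(2, 7)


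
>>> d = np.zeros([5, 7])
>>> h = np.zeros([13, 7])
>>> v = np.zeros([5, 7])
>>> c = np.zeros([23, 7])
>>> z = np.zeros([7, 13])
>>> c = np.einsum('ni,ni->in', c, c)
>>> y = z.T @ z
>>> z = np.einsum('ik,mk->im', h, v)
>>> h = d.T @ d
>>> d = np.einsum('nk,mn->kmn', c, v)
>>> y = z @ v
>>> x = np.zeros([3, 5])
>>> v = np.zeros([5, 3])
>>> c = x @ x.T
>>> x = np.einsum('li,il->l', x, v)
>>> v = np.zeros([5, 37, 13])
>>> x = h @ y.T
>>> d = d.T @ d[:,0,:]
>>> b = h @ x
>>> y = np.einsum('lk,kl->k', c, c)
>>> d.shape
(7, 5, 7)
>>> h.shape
(7, 7)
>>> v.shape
(5, 37, 13)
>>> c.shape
(3, 3)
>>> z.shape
(13, 5)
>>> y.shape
(3,)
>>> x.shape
(7, 13)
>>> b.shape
(7, 13)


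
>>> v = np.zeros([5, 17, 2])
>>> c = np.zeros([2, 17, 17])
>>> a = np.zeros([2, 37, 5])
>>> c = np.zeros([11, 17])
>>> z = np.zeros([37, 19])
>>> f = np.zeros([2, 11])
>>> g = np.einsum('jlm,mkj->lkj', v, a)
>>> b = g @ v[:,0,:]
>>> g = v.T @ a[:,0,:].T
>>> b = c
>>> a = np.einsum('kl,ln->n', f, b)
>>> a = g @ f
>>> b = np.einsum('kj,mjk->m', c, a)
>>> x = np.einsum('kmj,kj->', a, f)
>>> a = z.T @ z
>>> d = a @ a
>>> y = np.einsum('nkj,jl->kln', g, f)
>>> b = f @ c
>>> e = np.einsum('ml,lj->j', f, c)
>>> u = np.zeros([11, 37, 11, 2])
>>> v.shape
(5, 17, 2)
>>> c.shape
(11, 17)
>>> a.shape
(19, 19)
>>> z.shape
(37, 19)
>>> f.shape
(2, 11)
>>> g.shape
(2, 17, 2)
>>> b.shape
(2, 17)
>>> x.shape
()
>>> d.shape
(19, 19)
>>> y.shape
(17, 11, 2)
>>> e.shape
(17,)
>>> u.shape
(11, 37, 11, 2)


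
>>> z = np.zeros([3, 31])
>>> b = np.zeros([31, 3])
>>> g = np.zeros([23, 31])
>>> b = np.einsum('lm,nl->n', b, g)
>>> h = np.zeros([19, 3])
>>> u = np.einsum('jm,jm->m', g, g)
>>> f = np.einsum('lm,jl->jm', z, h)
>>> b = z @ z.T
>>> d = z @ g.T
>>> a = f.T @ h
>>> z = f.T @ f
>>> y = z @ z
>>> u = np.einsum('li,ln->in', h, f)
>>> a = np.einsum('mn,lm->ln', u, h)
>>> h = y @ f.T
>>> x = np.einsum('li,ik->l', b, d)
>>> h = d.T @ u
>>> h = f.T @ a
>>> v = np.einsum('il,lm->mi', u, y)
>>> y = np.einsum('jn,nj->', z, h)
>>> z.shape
(31, 31)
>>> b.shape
(3, 3)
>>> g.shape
(23, 31)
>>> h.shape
(31, 31)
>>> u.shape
(3, 31)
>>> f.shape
(19, 31)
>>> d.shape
(3, 23)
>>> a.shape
(19, 31)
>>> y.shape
()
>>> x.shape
(3,)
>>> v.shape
(31, 3)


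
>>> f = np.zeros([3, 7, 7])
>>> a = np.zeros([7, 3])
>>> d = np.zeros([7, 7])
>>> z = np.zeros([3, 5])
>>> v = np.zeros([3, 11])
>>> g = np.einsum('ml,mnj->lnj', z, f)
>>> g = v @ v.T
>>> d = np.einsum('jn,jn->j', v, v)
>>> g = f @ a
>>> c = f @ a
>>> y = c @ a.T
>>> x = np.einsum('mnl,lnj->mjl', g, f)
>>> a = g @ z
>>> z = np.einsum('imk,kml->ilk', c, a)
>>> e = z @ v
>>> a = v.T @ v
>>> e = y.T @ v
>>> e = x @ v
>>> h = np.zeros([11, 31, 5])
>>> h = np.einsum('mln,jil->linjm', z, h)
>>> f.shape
(3, 7, 7)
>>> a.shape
(11, 11)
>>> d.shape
(3,)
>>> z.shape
(3, 5, 3)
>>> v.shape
(3, 11)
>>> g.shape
(3, 7, 3)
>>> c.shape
(3, 7, 3)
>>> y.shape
(3, 7, 7)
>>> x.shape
(3, 7, 3)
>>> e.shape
(3, 7, 11)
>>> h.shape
(5, 31, 3, 11, 3)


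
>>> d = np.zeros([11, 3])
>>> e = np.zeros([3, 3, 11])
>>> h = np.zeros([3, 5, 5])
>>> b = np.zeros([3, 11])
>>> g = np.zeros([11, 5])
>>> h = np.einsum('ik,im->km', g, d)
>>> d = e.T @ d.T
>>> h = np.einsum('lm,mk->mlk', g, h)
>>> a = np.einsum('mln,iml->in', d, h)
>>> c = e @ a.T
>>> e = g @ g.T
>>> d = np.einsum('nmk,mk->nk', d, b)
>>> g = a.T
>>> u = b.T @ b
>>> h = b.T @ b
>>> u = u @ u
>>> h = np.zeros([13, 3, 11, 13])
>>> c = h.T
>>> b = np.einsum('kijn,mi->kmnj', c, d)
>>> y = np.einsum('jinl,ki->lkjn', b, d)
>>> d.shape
(11, 11)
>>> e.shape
(11, 11)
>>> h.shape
(13, 3, 11, 13)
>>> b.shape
(13, 11, 13, 3)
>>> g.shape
(11, 5)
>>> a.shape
(5, 11)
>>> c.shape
(13, 11, 3, 13)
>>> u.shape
(11, 11)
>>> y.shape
(3, 11, 13, 13)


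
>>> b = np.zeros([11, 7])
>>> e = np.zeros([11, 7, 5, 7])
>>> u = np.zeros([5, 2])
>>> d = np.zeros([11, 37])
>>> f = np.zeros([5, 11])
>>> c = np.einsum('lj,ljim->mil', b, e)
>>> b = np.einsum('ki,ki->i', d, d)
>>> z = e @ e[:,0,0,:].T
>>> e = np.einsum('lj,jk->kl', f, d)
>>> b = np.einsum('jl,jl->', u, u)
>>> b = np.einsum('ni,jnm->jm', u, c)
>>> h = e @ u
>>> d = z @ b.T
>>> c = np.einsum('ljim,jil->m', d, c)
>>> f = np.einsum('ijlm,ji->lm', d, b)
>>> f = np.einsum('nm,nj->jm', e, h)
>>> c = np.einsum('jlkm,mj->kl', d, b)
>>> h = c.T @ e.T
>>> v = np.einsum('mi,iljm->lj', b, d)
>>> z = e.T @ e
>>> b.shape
(7, 11)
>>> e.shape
(37, 5)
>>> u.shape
(5, 2)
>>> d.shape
(11, 7, 5, 7)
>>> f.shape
(2, 5)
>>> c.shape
(5, 7)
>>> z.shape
(5, 5)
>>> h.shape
(7, 37)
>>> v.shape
(7, 5)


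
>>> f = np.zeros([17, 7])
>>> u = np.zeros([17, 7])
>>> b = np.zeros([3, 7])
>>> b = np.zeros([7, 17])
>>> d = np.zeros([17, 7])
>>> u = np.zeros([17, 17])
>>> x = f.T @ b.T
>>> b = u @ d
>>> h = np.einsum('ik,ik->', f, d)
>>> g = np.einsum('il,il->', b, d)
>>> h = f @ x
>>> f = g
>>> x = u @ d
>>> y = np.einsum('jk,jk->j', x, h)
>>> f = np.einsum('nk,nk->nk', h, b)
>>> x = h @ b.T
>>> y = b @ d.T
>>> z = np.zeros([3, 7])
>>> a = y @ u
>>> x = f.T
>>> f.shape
(17, 7)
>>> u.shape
(17, 17)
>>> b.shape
(17, 7)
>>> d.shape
(17, 7)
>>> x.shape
(7, 17)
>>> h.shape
(17, 7)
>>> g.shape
()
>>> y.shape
(17, 17)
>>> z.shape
(3, 7)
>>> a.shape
(17, 17)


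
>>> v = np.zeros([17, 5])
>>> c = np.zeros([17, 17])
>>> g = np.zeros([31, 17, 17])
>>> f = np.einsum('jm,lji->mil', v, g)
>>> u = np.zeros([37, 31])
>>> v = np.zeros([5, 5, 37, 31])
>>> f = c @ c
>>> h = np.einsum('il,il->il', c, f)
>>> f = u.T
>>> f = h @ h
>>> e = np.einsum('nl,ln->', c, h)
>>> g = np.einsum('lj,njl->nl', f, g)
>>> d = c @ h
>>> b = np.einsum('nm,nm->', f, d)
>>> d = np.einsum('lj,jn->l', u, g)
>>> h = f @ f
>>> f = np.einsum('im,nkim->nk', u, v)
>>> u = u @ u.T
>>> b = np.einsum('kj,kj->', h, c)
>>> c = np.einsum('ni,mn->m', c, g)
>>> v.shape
(5, 5, 37, 31)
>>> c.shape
(31,)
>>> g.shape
(31, 17)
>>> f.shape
(5, 5)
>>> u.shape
(37, 37)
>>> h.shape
(17, 17)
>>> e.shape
()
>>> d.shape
(37,)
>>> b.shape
()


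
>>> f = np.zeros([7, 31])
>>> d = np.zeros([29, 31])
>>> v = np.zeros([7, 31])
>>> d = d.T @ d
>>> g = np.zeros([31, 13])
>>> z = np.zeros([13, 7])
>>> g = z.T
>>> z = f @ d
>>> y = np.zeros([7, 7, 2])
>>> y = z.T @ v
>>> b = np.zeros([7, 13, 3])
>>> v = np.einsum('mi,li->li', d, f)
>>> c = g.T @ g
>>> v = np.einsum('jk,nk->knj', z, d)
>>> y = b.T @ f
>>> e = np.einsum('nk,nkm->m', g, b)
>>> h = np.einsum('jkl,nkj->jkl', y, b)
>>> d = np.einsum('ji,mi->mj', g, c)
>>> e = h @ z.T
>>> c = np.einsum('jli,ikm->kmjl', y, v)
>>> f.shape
(7, 31)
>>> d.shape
(13, 7)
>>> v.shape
(31, 31, 7)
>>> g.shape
(7, 13)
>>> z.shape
(7, 31)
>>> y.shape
(3, 13, 31)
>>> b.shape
(7, 13, 3)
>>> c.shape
(31, 7, 3, 13)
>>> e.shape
(3, 13, 7)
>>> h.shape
(3, 13, 31)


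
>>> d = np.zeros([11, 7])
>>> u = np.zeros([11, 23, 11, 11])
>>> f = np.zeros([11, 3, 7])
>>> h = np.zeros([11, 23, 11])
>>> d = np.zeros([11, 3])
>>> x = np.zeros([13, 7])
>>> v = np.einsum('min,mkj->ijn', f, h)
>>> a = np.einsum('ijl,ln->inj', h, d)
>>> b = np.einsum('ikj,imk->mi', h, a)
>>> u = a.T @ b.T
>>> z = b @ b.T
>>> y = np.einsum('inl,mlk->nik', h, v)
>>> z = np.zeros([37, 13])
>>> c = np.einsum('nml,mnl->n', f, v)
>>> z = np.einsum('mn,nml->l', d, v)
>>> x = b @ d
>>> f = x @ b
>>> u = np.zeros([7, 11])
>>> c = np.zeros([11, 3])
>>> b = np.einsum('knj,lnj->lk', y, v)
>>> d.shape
(11, 3)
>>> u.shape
(7, 11)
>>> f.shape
(3, 11)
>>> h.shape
(11, 23, 11)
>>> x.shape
(3, 3)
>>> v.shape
(3, 11, 7)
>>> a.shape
(11, 3, 23)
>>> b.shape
(3, 23)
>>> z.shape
(7,)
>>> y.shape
(23, 11, 7)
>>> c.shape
(11, 3)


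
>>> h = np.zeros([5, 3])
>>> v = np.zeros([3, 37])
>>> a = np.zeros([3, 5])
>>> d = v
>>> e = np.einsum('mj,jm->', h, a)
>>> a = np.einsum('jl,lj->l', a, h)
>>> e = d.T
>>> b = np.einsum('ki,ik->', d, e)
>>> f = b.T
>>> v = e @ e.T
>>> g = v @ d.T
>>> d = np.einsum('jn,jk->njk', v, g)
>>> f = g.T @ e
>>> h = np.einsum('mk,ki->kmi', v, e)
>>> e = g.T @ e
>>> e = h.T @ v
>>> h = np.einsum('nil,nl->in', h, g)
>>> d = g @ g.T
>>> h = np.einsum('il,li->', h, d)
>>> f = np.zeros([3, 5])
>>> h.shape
()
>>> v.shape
(37, 37)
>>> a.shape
(5,)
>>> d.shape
(37, 37)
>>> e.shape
(3, 37, 37)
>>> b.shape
()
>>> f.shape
(3, 5)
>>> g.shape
(37, 3)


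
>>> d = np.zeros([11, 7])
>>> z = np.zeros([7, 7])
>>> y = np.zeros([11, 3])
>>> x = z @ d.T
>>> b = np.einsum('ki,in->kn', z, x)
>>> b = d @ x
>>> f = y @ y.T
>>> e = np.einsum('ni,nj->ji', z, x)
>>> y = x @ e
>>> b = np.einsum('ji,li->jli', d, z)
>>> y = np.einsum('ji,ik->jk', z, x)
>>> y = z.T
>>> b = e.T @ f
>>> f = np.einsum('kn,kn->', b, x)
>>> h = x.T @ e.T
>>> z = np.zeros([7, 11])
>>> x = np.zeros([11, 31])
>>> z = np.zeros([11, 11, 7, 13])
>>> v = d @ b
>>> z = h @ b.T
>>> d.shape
(11, 7)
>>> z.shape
(11, 7)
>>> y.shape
(7, 7)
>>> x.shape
(11, 31)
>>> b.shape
(7, 11)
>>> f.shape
()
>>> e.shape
(11, 7)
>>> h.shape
(11, 11)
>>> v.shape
(11, 11)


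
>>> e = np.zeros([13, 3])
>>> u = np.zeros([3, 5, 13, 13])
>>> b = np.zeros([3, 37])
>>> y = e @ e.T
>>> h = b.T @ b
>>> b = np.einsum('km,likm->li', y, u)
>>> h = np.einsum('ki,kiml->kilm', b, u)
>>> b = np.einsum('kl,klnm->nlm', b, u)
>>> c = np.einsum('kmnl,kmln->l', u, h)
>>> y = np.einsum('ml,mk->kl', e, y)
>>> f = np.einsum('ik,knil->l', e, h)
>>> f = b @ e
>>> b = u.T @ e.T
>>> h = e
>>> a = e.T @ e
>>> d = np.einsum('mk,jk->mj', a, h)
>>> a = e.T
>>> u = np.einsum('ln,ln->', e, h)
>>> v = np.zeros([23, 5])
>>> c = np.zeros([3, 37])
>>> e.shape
(13, 3)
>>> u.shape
()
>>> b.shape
(13, 13, 5, 13)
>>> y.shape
(13, 3)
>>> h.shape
(13, 3)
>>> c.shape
(3, 37)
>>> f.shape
(13, 5, 3)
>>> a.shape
(3, 13)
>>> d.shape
(3, 13)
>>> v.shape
(23, 5)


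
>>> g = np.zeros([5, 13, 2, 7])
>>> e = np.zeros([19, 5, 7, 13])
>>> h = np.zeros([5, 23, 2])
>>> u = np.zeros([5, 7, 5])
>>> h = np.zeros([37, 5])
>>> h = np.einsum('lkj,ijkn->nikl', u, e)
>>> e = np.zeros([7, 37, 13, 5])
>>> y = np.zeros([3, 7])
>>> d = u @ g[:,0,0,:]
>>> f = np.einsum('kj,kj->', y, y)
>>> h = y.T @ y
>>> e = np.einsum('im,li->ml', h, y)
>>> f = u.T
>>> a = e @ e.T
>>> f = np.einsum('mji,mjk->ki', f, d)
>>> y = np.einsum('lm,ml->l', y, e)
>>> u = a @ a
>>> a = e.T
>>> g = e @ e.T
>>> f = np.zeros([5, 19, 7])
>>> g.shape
(7, 7)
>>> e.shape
(7, 3)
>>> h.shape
(7, 7)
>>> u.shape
(7, 7)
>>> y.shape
(3,)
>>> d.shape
(5, 7, 7)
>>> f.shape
(5, 19, 7)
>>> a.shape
(3, 7)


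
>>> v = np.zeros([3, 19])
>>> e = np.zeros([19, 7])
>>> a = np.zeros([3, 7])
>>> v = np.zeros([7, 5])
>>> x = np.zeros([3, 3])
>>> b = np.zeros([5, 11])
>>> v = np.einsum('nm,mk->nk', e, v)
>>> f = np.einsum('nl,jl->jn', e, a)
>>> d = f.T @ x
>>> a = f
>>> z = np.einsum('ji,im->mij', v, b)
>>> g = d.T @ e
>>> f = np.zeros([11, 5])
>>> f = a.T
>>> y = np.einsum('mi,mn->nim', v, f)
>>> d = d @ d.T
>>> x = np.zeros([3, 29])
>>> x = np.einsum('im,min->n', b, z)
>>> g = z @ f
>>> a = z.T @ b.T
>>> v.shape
(19, 5)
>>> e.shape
(19, 7)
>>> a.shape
(19, 5, 5)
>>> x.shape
(19,)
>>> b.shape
(5, 11)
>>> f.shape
(19, 3)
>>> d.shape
(19, 19)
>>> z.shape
(11, 5, 19)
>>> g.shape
(11, 5, 3)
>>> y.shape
(3, 5, 19)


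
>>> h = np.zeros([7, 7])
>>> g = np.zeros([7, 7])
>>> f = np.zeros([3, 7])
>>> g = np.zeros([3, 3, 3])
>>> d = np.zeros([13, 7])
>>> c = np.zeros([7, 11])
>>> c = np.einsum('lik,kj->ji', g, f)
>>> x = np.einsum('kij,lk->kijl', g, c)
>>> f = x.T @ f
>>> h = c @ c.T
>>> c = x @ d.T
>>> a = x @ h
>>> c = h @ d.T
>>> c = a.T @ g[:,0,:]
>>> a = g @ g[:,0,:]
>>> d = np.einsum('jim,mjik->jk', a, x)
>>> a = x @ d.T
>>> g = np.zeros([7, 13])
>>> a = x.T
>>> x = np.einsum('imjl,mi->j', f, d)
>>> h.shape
(7, 7)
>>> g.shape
(7, 13)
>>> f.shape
(7, 3, 3, 7)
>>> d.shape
(3, 7)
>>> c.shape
(7, 3, 3, 3)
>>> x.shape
(3,)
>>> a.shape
(7, 3, 3, 3)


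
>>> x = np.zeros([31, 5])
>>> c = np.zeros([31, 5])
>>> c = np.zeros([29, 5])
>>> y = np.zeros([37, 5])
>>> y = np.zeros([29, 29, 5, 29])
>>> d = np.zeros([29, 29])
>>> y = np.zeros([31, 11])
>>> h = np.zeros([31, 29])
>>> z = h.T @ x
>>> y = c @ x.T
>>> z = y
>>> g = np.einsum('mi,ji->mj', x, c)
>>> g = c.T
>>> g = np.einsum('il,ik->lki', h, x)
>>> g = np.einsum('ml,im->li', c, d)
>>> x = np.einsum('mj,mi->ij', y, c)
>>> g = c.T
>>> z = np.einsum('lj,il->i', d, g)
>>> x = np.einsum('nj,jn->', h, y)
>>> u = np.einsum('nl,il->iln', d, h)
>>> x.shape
()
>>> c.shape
(29, 5)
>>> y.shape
(29, 31)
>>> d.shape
(29, 29)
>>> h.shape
(31, 29)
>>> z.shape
(5,)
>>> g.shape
(5, 29)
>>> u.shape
(31, 29, 29)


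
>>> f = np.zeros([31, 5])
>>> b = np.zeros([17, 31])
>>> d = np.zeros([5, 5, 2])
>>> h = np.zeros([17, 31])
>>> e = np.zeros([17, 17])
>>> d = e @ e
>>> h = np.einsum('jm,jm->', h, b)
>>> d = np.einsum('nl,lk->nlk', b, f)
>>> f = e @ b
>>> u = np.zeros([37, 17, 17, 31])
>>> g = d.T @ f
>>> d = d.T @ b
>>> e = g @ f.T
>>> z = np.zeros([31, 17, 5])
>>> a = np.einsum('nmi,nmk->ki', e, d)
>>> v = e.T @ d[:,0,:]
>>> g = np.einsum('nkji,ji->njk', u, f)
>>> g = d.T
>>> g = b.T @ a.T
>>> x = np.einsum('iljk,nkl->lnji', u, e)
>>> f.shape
(17, 31)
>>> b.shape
(17, 31)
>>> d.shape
(5, 31, 31)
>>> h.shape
()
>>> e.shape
(5, 31, 17)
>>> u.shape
(37, 17, 17, 31)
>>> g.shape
(31, 31)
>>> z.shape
(31, 17, 5)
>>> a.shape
(31, 17)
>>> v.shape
(17, 31, 31)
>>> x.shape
(17, 5, 17, 37)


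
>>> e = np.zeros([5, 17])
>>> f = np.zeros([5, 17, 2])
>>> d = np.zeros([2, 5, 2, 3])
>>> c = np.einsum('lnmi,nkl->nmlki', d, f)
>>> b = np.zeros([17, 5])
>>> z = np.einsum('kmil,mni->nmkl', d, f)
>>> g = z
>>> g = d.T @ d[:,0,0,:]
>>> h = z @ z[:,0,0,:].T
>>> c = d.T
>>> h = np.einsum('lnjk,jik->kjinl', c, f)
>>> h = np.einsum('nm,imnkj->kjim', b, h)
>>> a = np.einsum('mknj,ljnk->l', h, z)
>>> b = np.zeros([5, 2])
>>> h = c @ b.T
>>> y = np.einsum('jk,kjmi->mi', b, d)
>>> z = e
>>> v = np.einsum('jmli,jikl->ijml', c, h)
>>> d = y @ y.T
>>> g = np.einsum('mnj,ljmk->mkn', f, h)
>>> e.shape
(5, 17)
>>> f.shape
(5, 17, 2)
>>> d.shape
(2, 2)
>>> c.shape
(3, 2, 5, 2)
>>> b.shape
(5, 2)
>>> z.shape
(5, 17)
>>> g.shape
(5, 5, 17)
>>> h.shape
(3, 2, 5, 5)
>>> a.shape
(17,)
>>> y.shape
(2, 3)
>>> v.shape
(2, 3, 2, 5)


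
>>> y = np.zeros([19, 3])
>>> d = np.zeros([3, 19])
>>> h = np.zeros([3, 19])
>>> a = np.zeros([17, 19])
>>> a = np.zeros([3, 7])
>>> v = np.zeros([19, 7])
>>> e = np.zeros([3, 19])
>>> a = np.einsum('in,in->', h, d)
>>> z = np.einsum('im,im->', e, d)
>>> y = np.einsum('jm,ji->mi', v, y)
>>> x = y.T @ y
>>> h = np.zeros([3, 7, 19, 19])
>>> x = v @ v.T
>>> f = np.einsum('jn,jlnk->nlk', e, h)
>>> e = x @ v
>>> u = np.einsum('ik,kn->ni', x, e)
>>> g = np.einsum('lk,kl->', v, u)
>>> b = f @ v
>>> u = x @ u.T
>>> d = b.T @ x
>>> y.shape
(7, 3)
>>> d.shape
(7, 7, 19)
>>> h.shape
(3, 7, 19, 19)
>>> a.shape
()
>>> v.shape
(19, 7)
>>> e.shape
(19, 7)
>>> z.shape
()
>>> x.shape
(19, 19)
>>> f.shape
(19, 7, 19)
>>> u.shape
(19, 7)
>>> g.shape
()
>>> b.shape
(19, 7, 7)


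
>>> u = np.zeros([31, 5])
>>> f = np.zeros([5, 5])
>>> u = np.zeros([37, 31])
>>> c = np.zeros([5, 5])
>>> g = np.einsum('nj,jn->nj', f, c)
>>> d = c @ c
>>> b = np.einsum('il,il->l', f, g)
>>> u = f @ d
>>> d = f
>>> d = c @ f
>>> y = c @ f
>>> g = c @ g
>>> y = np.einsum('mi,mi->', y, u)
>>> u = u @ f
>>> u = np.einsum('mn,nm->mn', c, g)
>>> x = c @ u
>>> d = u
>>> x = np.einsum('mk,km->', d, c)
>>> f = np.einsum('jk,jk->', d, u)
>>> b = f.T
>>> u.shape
(5, 5)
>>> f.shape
()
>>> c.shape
(5, 5)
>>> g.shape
(5, 5)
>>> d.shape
(5, 5)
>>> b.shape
()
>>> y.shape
()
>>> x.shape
()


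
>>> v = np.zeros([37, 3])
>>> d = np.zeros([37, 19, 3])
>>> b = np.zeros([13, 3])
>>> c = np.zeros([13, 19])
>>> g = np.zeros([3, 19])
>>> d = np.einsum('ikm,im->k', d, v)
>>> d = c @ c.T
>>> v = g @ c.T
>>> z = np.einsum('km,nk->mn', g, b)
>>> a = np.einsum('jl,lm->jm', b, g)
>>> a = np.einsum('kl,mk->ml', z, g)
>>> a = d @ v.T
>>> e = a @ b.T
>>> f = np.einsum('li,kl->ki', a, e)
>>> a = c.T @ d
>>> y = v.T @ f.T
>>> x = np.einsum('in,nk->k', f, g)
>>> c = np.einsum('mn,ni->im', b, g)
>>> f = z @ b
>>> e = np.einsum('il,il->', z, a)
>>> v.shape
(3, 13)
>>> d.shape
(13, 13)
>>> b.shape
(13, 3)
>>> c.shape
(19, 13)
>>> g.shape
(3, 19)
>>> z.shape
(19, 13)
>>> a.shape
(19, 13)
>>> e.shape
()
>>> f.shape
(19, 3)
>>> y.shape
(13, 13)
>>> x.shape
(19,)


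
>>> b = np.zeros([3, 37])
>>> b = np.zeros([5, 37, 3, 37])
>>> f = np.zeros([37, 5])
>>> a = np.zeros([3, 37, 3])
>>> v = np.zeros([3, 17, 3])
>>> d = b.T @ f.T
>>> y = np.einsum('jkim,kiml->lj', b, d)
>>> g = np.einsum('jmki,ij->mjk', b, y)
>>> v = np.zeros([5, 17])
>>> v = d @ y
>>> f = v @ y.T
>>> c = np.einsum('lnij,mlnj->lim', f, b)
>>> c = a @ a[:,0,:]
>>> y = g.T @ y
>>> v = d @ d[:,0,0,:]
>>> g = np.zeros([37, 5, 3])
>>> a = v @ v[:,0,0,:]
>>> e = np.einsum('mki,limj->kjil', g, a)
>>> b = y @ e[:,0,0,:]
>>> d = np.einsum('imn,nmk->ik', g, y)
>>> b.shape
(3, 5, 37)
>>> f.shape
(37, 3, 37, 37)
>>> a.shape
(37, 3, 37, 37)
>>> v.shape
(37, 3, 37, 37)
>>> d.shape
(37, 5)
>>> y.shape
(3, 5, 5)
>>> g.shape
(37, 5, 3)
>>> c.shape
(3, 37, 3)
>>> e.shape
(5, 37, 3, 37)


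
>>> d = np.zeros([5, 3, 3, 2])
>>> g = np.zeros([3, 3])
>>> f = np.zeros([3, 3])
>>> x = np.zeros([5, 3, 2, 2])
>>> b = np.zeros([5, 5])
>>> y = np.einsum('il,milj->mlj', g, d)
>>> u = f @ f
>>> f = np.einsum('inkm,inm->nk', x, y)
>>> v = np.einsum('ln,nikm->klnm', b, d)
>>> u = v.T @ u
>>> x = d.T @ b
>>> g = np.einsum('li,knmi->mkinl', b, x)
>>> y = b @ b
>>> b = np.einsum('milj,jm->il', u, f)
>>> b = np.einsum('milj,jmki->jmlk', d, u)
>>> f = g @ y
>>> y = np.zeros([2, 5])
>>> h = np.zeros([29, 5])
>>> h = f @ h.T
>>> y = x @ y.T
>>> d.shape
(5, 3, 3, 2)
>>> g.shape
(3, 2, 5, 3, 5)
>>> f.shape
(3, 2, 5, 3, 5)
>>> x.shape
(2, 3, 3, 5)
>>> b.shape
(2, 5, 3, 5)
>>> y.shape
(2, 3, 3, 2)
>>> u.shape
(2, 5, 5, 3)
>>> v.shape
(3, 5, 5, 2)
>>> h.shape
(3, 2, 5, 3, 29)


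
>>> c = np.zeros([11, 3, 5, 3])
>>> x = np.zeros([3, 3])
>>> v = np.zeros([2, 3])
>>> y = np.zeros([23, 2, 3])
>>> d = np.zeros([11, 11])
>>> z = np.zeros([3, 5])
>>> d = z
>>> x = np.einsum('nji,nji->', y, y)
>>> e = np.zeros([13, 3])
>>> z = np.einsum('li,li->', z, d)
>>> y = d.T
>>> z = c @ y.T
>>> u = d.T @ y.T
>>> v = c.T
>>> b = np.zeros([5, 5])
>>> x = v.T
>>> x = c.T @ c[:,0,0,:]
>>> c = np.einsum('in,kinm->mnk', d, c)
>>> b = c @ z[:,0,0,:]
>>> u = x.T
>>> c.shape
(3, 5, 11)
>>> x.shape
(3, 5, 3, 3)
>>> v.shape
(3, 5, 3, 11)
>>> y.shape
(5, 3)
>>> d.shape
(3, 5)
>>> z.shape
(11, 3, 5, 5)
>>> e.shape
(13, 3)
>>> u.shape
(3, 3, 5, 3)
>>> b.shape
(3, 5, 5)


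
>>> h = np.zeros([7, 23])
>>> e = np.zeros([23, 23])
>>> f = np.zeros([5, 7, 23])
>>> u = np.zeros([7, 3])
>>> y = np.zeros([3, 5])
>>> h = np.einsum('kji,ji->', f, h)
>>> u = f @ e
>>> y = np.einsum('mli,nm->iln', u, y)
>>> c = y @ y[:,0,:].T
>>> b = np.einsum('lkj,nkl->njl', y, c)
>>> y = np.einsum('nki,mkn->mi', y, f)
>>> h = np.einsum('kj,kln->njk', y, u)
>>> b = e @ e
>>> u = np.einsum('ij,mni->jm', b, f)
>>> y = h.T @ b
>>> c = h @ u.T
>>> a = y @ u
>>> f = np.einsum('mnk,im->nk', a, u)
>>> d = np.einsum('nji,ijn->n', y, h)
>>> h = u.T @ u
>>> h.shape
(5, 5)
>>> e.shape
(23, 23)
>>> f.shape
(3, 5)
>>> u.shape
(23, 5)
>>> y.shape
(5, 3, 23)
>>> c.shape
(23, 3, 23)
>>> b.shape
(23, 23)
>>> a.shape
(5, 3, 5)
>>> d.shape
(5,)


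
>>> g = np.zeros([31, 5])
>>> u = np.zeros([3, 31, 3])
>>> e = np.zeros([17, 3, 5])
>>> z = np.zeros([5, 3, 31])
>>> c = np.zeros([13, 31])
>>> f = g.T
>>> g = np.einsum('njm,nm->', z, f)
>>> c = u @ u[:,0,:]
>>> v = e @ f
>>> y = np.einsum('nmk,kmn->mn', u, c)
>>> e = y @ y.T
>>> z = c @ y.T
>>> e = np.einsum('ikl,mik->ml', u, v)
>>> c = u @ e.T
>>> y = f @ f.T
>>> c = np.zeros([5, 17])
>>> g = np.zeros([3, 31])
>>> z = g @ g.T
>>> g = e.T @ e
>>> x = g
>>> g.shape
(3, 3)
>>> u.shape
(3, 31, 3)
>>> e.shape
(17, 3)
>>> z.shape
(3, 3)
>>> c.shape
(5, 17)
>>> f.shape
(5, 31)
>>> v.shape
(17, 3, 31)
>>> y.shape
(5, 5)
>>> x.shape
(3, 3)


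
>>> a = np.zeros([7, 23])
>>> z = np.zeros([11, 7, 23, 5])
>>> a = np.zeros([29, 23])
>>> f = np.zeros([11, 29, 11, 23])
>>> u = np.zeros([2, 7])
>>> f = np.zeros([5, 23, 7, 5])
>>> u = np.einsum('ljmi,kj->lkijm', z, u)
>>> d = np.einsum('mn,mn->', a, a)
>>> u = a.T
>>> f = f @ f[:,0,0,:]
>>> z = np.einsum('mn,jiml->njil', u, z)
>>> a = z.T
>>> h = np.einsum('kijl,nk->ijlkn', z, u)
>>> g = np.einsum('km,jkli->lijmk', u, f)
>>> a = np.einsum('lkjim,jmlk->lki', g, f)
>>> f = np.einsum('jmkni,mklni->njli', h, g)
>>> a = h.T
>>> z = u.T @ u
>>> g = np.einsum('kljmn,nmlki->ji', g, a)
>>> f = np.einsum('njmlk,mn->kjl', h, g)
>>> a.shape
(23, 29, 5, 7, 11)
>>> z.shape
(29, 29)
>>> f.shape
(23, 7, 29)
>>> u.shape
(23, 29)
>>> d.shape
()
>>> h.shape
(11, 7, 5, 29, 23)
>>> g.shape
(5, 11)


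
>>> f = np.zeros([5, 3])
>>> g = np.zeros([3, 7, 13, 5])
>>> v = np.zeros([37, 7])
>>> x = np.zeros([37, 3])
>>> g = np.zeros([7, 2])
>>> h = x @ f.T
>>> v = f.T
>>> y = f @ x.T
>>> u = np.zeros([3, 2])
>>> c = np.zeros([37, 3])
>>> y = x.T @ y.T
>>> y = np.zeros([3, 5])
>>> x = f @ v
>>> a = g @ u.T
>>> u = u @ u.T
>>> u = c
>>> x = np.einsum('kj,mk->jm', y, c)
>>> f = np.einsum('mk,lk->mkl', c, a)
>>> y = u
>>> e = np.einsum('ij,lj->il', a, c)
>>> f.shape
(37, 3, 7)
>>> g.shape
(7, 2)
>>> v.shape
(3, 5)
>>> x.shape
(5, 37)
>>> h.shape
(37, 5)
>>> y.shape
(37, 3)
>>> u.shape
(37, 3)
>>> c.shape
(37, 3)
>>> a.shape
(7, 3)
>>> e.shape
(7, 37)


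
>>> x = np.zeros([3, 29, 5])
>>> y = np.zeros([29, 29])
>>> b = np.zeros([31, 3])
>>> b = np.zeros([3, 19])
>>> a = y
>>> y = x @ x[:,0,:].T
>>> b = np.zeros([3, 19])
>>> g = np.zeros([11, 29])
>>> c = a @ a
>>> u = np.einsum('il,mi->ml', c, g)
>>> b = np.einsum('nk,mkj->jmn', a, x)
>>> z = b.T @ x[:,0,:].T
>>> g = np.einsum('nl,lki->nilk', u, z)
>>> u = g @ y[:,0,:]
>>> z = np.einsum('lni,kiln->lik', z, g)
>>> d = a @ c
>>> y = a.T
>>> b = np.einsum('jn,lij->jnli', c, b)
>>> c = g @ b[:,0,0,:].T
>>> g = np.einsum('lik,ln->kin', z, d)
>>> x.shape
(3, 29, 5)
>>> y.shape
(29, 29)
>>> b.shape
(29, 29, 5, 3)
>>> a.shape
(29, 29)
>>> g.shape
(11, 3, 29)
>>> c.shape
(11, 3, 29, 29)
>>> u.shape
(11, 3, 29, 3)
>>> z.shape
(29, 3, 11)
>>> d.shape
(29, 29)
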